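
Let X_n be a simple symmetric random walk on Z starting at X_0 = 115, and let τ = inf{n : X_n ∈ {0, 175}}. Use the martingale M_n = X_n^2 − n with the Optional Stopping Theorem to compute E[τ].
E[τ] = 6900

M_n = X_n^2 − n is a martingale (since E[X_{n+1}^2 | F_n] = X_n^2 + 1). By OST (τ has finite mean in a bounded region), E[M_τ] = E[M_0] = X_0^2 − 0 = 115^2 = 13225. Also E[M_τ] = E[X_τ^2] − E[τ]. The walk exits at 0 or 175, with P(hit 175 first) = 115/175, so E[X_τ^2] = 175^2 · 115/175 + 0 = 20125. Thus E[τ] = E[X_τ^2] − E[M_τ] = 20125 − 13225 = 6900 = 115(175 − 115) = 6900.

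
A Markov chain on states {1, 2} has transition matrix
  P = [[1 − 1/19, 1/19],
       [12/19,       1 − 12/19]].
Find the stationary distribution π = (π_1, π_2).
π_1 = 12/13, π_2 = 1/13

Solve πP = π with π_1 + π_2 = 1. From πP = π: π_1 · (1 − 1/19) + π_2 · 12/19 = π_1 ⇒ π_2 · 12/19 = π_1 · 1/19 ⇒ π_2/π_1 = (1/19)/(12/19) = 1/12. Together with π_1 + π_2 = 1:
  π_1 = (12/19)/(1/19 + 12/19) = (12/19)/(13/19) = 12/13,
  π_2 = (1/19)/(1/19 + 12/19) = (1/19)/(13/19) = 1/13.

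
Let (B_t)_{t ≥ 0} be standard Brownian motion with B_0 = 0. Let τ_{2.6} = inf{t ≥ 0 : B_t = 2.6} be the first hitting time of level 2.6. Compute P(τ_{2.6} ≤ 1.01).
P(τ_{2.6} ≤ 1.01) = 2(1 − Φ(2.6/√1.01)) = 2(1 − Φ(2.5871)) ≈ 0.0097

By the reflection principle for standard BM, P(τ_b ≤ t) = 2 · P(B_t ≥ b). Since B_t ~ N(0, t), P(B_t ≥ 2.6) = 1 − Φ(2.6/√t) = 1 − Φ(2.6/√1.01) = 1 − Φ(2.5871) ≈ 0.00484. Doubling: P(τ_{2.6} ≤ 1.01) ≈ 2 · 0.00484 = 0.00968 ≈ 0.0097.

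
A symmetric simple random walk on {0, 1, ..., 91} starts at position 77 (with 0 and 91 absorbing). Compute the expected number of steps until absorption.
E[τ | X_0 = 77] = 1078

Let v_k = E[τ | X_0 = k]. Boundary: v_0 = v_91 = 0. Recurrence: v_k = 1 + (v_{k-1} + v_{k+1})/2 for 1 ≤ k ≤ 90. The particular solution to v_k − (v_{k-1} + v_{k+1})/2 = 1 is v_k = −k^2. Adding homogeneous solution A + B k and matching boundaries gives v_k = k (91 − k). Substituting k = 77: v_77 = 77 · 14 = 1078.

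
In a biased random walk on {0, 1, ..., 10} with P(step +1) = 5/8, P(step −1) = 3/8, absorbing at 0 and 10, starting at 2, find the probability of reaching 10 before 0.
P(hit 10 before 0) = (1 − (3/5)^2) / (1 − (3/5)^10) = 390625/606661

Let u_k denote P(reach 10 before 0 | start at k). Boundary: u_0 = 0, u_10 = 1. Recurrence: u_k = 5/8·u_{k+1} + 3/8·u_{k-1} for 1 ≤ k ≤ 9. Try u_k = A + B·r^k with r = q/p = (3/8)/(5/8) = 3/5. Substitution satisfies the recurrence; boundary conditions give:
  u_k = (1 − r^k) / (1 − r^N) = (1 − (3/5)^2) / (1 − (3/5)^10) = 390625/606661.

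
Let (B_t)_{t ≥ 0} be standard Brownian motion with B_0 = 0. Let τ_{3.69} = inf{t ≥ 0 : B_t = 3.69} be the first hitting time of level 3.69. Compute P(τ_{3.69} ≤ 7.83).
P(τ_{3.69} ≤ 7.83) = 2(1 − Φ(3.69/√7.83)) = 2(1 − Φ(1.3187)) ≈ 0.1873

By the reflection principle for standard BM, P(τ_b ≤ t) = 2 · P(B_t ≥ b). Since B_t ~ N(0, t), P(B_t ≥ 3.69) = 1 − Φ(3.69/√t) = 1 − Φ(3.69/√7.83) = 1 − Φ(1.3187) ≈ 0.09363. Doubling: P(τ_{3.69} ≤ 7.83) ≈ 2 · 0.09363 = 0.18726 ≈ 0.1873.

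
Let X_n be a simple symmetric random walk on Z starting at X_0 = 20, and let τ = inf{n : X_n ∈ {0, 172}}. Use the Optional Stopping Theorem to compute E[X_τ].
E[X_τ] = 20

X_n is a martingale and τ is a bounded-mean stopping time (indeed τ is finite a.s. with bounded expectation since the walk is in a bounded region). By the OST, E[X_τ] = E[X_0] = 20. Equivalently: E[X_τ] = 172 · P(hit 172 first) + 0 · P(hit 0 first) = 172 · (20/172) = 20.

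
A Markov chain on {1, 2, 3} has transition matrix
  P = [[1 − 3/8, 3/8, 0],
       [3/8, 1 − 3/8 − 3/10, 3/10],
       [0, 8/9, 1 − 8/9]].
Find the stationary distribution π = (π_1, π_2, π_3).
π = (80/187, 80/187, 27/187)

This is a birth-death chain on three states, which satisfies detailed balance: π_1 · P_{12} = π_2 · P_{21} and π_2 · P_{23} = π_3 · P_{32}.
From π_1 · 3/8 = π_2 · 3/8: π_2/π_1 = (3/8)/(3/8) = 1.
From π_2 · 3/10 = π_3 · 8/9: π_3/π_2 = (3/10)/(8/9) = 27/80.
Take π_1 proportional to 1; then unnormalized π = (1, 1, 27/80). Normalize by dividing by the sum 187/80:
  π = (80/187, 80/187, 27/187).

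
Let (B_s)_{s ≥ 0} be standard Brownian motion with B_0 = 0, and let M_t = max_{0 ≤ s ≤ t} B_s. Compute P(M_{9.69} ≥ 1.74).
P(M_{9.69} ≥ 1.74) = 2·P(B_{9.69} ≥ 1.74) = 2(1 − Φ(1.74/√9.69)) ≈ 0.5762

By the reflection principle for Brownian motion, P(M_t ≥ a) = 2 · P(B_t ≥ a) for a ≥ 0. Since B_t ~ N(0, t), P(B_t ≥ 1.74) = 1 − Φ(1.74/√t) = 1 − Φ(1.74/√9.69) = 1 − Φ(0.5590). So
  P(M_{9.69} ≥ 1.74) = 2(1 − Φ(0.5590)) ≈ 0.5762.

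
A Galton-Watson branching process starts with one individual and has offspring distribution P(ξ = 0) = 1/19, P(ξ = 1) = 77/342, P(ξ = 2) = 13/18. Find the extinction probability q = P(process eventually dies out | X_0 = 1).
q = 18/247

The pgf is f(s) = 1/19 + 77/342·s + 13/18·s². The extinction probability q is the smallest fixed point of f in [0, 1]. Setting s = f(s):
  13/18·s² + (77/342 − 1)·s + 1/19 = 0
  13/18·s² − (1/19 + 13/18)·s + 1/19 = 0
which factors as (s − 1)·(13/18·s − 1/19) = 0, giving roots s = 1 and s = (1/19)/(13/18) = 18/247.
Mean offspring μ = 77/342 + 2·13/18 = 571/342 > 1 (supercritical), so q < 1. The extinction probability is the smaller root: q = (1/19)/(13/18) = 18/247.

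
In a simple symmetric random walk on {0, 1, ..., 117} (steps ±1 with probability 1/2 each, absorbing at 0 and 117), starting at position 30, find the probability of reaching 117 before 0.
P(hit 117 before 0) = 30/117 = 10/39

Let u_k = P(hit 117 before 0 | start at k). Then u_0 = 0, u_117 = 1, and u_k = u_{k-1}/2 + u_{k+1}/2 for 1 ≤ k ≤ 116. This harmonic recurrence is solved by u_k = k/117, giving u_30 = 30/117 = 10/39.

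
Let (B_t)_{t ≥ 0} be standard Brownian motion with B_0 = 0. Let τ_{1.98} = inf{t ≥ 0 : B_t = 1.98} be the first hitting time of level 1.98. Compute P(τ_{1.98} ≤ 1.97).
P(τ_{1.98} ≤ 1.97) = 2(1 − Φ(1.98/√1.97)) = 2(1 − Φ(1.4107)) ≈ 0.1583

By the reflection principle for standard BM, P(τ_b ≤ t) = 2 · P(B_t ≥ b). Since B_t ~ N(0, t), P(B_t ≥ 1.98) = 1 − Φ(1.98/√t) = 1 − Φ(1.98/√1.97) = 1 − Φ(1.4107) ≈ 0.07917. Doubling: P(τ_{1.98} ≤ 1.97) ≈ 2 · 0.07917 = 0.15834 ≈ 0.1583.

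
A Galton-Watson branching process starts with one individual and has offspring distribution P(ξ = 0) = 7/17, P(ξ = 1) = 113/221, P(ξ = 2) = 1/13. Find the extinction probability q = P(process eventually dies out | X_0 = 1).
q = 1

Mean offspring μ = 0·7/17 + 1·113/221 + 2·1/13 = 147/221 ≤ 1. For μ ≤ 1 with offspring not concentrated at 1, the Galton-Watson process goes extinct almost surely, so q = 1.
(Algebraic check: The pgf is f(s) = 7/17 + 113/221·s + 1/13·s². The extinction probability q is the smallest fixed point of f in [0, 1]. Setting s = f(s):
  1/13·s² + (113/221 − 1)·s + 7/17 = 0
  1/13·s² − (7/17 + 1/13)·s + 7/17 = 0
which factors as (s − 1)·(1/13·s − 7/17) = 0, giving roots s = 1 and s = (7/17)/(1/13) = 91/17. Since 91/17 ≥ 1, the smallest root in [0, 1] is s = 1.)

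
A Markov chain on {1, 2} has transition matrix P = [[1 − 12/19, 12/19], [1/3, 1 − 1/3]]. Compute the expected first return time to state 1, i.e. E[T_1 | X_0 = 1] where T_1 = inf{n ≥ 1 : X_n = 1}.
E[T_1 | X_0 = 1] = 1/π_1 = 55/19

For an irreducible recurrent Markov chain with stationary distribution π, E[T_i | X_0 = i] = 1/π_i (Kac's formula). Here π_1 = (1/3)/(12/19 + 1/3) = (1/3)/(55/57) = 19/55, so E[T_1 | X_0 = 1] = 1/π_1 = (12/19 + 1/3)/(1/3) = (55/57)/(1/3) = 55/19.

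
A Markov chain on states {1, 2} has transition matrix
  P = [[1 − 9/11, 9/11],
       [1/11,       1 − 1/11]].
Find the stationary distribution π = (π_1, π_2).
π_1 = 1/10, π_2 = 9/10

Solve πP = π with π_1 + π_2 = 1. From πP = π: π_1 · (1 − 9/11) + π_2 · 1/11 = π_1 ⇒ π_2 · 1/11 = π_1 · 9/11 ⇒ π_2/π_1 = (9/11)/(1/11) = 9. Together with π_1 + π_2 = 1:
  π_1 = (1/11)/(9/11 + 1/11) = (1/11)/(10/11) = 1/10,
  π_2 = (9/11)/(9/11 + 1/11) = (9/11)/(10/11) = 9/10.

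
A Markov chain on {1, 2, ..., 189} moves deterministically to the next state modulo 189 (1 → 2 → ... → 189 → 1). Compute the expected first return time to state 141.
E[T_141 | X_0 = 141] = 189

The chain cycles deterministically, so starting at state 141 it returns in exactly 189 steps. Equivalently, the stationary distribution is uniform π_j = 1/189 for every state j, so by Kac's formula E[T_141] = 1/π_141 = 189.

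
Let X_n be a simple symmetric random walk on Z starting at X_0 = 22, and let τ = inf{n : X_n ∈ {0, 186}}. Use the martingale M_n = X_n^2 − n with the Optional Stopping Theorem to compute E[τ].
E[τ] = 3608

M_n = X_n^2 − n is a martingale (since E[X_{n+1}^2 | F_n] = X_n^2 + 1). By OST (τ has finite mean in a bounded region), E[M_τ] = E[M_0] = X_0^2 − 0 = 22^2 = 484. Also E[M_τ] = E[X_τ^2] − E[τ]. The walk exits at 0 or 186, with P(hit 186 first) = 22/186, so E[X_τ^2] = 186^2 · 22/186 + 0 = 4092. Thus E[τ] = E[X_τ^2] − E[M_τ] = 4092 − 484 = 3608 = 22(186 − 22) = 3608.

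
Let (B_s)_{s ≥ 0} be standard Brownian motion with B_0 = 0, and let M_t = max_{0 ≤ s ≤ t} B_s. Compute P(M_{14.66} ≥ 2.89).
P(M_{14.66} ≥ 2.89) = 2·P(B_{14.66} ≥ 2.89) = 2(1 − Φ(2.89/√14.66)) ≈ 0.4504

By the reflection principle for Brownian motion, P(M_t ≥ a) = 2 · P(B_t ≥ a) for a ≥ 0. Since B_t ~ N(0, t), P(B_t ≥ 2.89) = 1 − Φ(2.89/√t) = 1 − Φ(2.89/√14.66) = 1 − Φ(0.7548). So
  P(M_{14.66} ≥ 2.89) = 2(1 − Φ(0.7548)) ≈ 0.4504.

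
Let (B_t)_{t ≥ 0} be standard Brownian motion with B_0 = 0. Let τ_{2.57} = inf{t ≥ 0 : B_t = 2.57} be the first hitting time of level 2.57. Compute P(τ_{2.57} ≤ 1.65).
P(τ_{2.57} ≤ 1.65) = 2(1 − Φ(2.57/√1.65)) = 2(1 − Φ(2.0007)) ≈ 0.0454

By the reflection principle for standard BM, P(τ_b ≤ t) = 2 · P(B_t ≥ b). Since B_t ~ N(0, t), P(B_t ≥ 2.57) = 1 − Φ(2.57/√t) = 1 − Φ(2.57/√1.65) = 1 − Φ(2.0007) ≈ 0.02271. Doubling: P(τ_{2.57} ≤ 1.65) ≈ 2 · 0.02271 = 0.04542 ≈ 0.0454.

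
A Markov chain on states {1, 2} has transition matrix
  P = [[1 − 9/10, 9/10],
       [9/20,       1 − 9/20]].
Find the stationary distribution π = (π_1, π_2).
π_1 = 1/3, π_2 = 2/3

Solve πP = π with π_1 + π_2 = 1. From πP = π: π_1 · (1 − 9/10) + π_2 · 9/20 = π_1 ⇒ π_2 · 9/20 = π_1 · 9/10 ⇒ π_2/π_1 = (9/10)/(9/20) = 2. Together with π_1 + π_2 = 1:
  π_1 = (9/20)/(9/10 + 9/20) = (9/20)/(27/20) = 1/3,
  π_2 = (9/10)/(9/10 + 9/20) = (9/10)/(27/20) = 2/3.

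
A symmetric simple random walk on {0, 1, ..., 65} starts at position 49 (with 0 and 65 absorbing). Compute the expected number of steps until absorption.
E[τ | X_0 = 49] = 784

Let v_k = E[τ | X_0 = k]. Boundary: v_0 = v_65 = 0. Recurrence: v_k = 1 + (v_{k-1} + v_{k+1})/2 for 1 ≤ k ≤ 64. The particular solution to v_k − (v_{k-1} + v_{k+1})/2 = 1 is v_k = −k^2. Adding homogeneous solution A + B k and matching boundaries gives v_k = k (65 − k). Substituting k = 49: v_49 = 49 · 16 = 784.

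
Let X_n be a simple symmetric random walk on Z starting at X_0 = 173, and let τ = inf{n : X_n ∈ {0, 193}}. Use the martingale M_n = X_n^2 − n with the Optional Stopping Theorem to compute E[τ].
E[τ] = 3460

M_n = X_n^2 − n is a martingale (since E[X_{n+1}^2 | F_n] = X_n^2 + 1). By OST (τ has finite mean in a bounded region), E[M_τ] = E[M_0] = X_0^2 − 0 = 173^2 = 29929. Also E[M_τ] = E[X_τ^2] − E[τ]. The walk exits at 0 or 193, with P(hit 193 first) = 173/193, so E[X_τ^2] = 193^2 · 173/193 + 0 = 33389. Thus E[τ] = E[X_τ^2] − E[M_τ] = 33389 − 29929 = 3460 = 173(193 − 173) = 3460.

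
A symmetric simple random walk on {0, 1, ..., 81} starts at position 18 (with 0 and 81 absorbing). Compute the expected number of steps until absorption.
E[τ | X_0 = 18] = 1134

Let v_k = E[τ | X_0 = k]. Boundary: v_0 = v_81 = 0. Recurrence: v_k = 1 + (v_{k-1} + v_{k+1})/2 for 1 ≤ k ≤ 80. The particular solution to v_k − (v_{k-1} + v_{k+1})/2 = 1 is v_k = −k^2. Adding homogeneous solution A + B k and matching boundaries gives v_k = k (81 − k). Substituting k = 18: v_18 = 18 · 63 = 1134.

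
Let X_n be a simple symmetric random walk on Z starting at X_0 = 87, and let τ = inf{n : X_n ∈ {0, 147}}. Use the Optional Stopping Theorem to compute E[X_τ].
E[X_τ] = 87

X_n is a martingale and τ is a bounded-mean stopping time (indeed τ is finite a.s. with bounded expectation since the walk is in a bounded region). By the OST, E[X_τ] = E[X_0] = 87. Equivalently: E[X_τ] = 147 · P(hit 147 first) + 0 · P(hit 0 first) = 147 · (87/147) = 87.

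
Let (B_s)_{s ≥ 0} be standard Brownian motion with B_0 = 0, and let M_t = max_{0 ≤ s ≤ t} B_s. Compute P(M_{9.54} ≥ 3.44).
P(M_{9.54} ≥ 3.44) = 2·P(B_{9.54} ≥ 3.44) = 2(1 − Φ(3.44/√9.54)) ≈ 0.2654

By the reflection principle for Brownian motion, P(M_t ≥ a) = 2 · P(B_t ≥ a) for a ≥ 0. Since B_t ~ N(0, t), P(B_t ≥ 3.44) = 1 − Φ(3.44/√t) = 1 − Φ(3.44/√9.54) = 1 − Φ(1.1137). So
  P(M_{9.54} ≥ 3.44) = 2(1 − Φ(1.1137)) ≈ 0.2654.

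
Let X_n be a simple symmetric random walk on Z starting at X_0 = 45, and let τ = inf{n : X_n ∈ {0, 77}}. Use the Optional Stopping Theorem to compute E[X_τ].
E[X_τ] = 45

X_n is a martingale and τ is a bounded-mean stopping time (indeed τ is finite a.s. with bounded expectation since the walk is in a bounded region). By the OST, E[X_τ] = E[X_0] = 45. Equivalently: E[X_τ] = 77 · P(hit 77 first) + 0 · P(hit 0 first) = 77 · (45/77) = 45.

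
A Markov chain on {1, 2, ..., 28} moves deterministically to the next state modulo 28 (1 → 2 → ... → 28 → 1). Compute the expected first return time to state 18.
E[T_18 | X_0 = 18] = 28

The chain cycles deterministically, so starting at state 18 it returns in exactly 28 steps. Equivalently, the stationary distribution is uniform π_j = 1/28 for every state j, so by Kac's formula E[T_18] = 1/π_18 = 28.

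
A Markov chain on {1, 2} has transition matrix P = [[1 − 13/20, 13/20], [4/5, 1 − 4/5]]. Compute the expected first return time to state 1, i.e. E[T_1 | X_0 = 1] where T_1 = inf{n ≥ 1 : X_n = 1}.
E[T_1 | X_0 = 1] = 1/π_1 = 29/16

For an irreducible recurrent Markov chain with stationary distribution π, E[T_i | X_0 = i] = 1/π_i (Kac's formula). Here π_1 = (4/5)/(13/20 + 4/5) = (4/5)/(29/20) = 16/29, so E[T_1 | X_0 = 1] = 1/π_1 = (13/20 + 4/5)/(4/5) = (29/20)/(4/5) = 29/16.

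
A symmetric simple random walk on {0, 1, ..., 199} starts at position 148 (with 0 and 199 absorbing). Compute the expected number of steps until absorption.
E[τ | X_0 = 148] = 7548

Let v_k = E[τ | X_0 = k]. Boundary: v_0 = v_199 = 0. Recurrence: v_k = 1 + (v_{k-1} + v_{k+1})/2 for 1 ≤ k ≤ 198. The particular solution to v_k − (v_{k-1} + v_{k+1})/2 = 1 is v_k = −k^2. Adding homogeneous solution A + B k and matching boundaries gives v_k = k (199 − k). Substituting k = 148: v_148 = 148 · 51 = 7548.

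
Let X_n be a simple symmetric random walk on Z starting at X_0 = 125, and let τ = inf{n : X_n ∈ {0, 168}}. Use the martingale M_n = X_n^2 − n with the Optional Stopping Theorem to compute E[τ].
E[τ] = 5375

M_n = X_n^2 − n is a martingale (since E[X_{n+1}^2 | F_n] = X_n^2 + 1). By OST (τ has finite mean in a bounded region), E[M_τ] = E[M_0] = X_0^2 − 0 = 125^2 = 15625. Also E[M_τ] = E[X_τ^2] − E[τ]. The walk exits at 0 or 168, with P(hit 168 first) = 125/168, so E[X_τ^2] = 168^2 · 125/168 + 0 = 21000. Thus E[τ] = E[X_τ^2] − E[M_τ] = 21000 − 15625 = 5375 = 125(168 − 125) = 5375.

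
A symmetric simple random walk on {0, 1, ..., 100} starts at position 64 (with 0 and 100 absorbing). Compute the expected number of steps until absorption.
E[τ | X_0 = 64] = 2304

Let v_k = E[τ | X_0 = k]. Boundary: v_0 = v_100 = 0. Recurrence: v_k = 1 + (v_{k-1} + v_{k+1})/2 for 1 ≤ k ≤ 99. The particular solution to v_k − (v_{k-1} + v_{k+1})/2 = 1 is v_k = −k^2. Adding homogeneous solution A + B k and matching boundaries gives v_k = k (100 − k). Substituting k = 64: v_64 = 64 · 36 = 2304.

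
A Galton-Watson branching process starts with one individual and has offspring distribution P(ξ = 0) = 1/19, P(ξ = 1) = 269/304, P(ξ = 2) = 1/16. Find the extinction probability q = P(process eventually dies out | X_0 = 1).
q = 16/19

The pgf is f(s) = 1/19 + 269/304·s + 1/16·s². The extinction probability q is the smallest fixed point of f in [0, 1]. Setting s = f(s):
  1/16·s² + (269/304 − 1)·s + 1/19 = 0
  1/16·s² − (1/19 + 1/16)·s + 1/19 = 0
which factors as (s − 1)·(1/16·s − 1/19) = 0, giving roots s = 1 and s = (1/19)/(1/16) = 16/19.
Mean offspring μ = 269/304 + 2·1/16 = 307/304 > 1 (supercritical), so q < 1. The extinction probability is the smaller root: q = (1/19)/(1/16) = 16/19.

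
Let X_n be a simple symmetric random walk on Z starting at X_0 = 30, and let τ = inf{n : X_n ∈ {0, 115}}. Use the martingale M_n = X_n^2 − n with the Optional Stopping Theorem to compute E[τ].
E[τ] = 2550

M_n = X_n^2 − n is a martingale (since E[X_{n+1}^2 | F_n] = X_n^2 + 1). By OST (τ has finite mean in a bounded region), E[M_τ] = E[M_0] = X_0^2 − 0 = 30^2 = 900. Also E[M_τ] = E[X_τ^2] − E[τ]. The walk exits at 0 or 115, with P(hit 115 first) = 30/115, so E[X_τ^2] = 115^2 · 30/115 + 0 = 3450. Thus E[τ] = E[X_τ^2] − E[M_τ] = 3450 − 900 = 2550 = 30(115 − 30) = 2550.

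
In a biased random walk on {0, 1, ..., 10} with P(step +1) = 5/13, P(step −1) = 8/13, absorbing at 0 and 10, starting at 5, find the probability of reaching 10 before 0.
P(hit 10 before 0) = (1 − (8/5)^5) / (1 − (8/5)^10) = 3125/35893

Let u_k denote P(reach 10 before 0 | start at k). Boundary: u_0 = 0, u_10 = 1. Recurrence: u_k = 5/13·u_{k+1} + 8/13·u_{k-1} for 1 ≤ k ≤ 9. Try u_k = A + B·r^k with r = q/p = (8/13)/(5/13) = 8/5. Substitution satisfies the recurrence; boundary conditions give:
  u_k = (1 − r^k) / (1 − r^N) = (1 − (8/5)^5) / (1 − (8/5)^10) = 3125/35893.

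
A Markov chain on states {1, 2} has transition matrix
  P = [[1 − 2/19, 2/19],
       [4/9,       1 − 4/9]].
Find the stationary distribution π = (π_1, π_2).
π_1 = 38/47, π_2 = 9/47

Solve πP = π with π_1 + π_2 = 1. From πP = π: π_1 · (1 − 2/19) + π_2 · 4/9 = π_1 ⇒ π_2 · 4/9 = π_1 · 2/19 ⇒ π_2/π_1 = (2/19)/(4/9) = 9/38. Together with π_1 + π_2 = 1:
  π_1 = (4/9)/(2/19 + 4/9) = (4/9)/(94/171) = 38/47,
  π_2 = (2/19)/(2/19 + 4/9) = (2/19)/(94/171) = 9/47.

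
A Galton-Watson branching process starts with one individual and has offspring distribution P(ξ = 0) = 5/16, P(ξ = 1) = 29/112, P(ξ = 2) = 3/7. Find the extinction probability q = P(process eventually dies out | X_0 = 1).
q = 35/48

The pgf is f(s) = 5/16 + 29/112·s + 3/7·s². The extinction probability q is the smallest fixed point of f in [0, 1]. Setting s = f(s):
  3/7·s² + (29/112 − 1)·s + 5/16 = 0
  3/7·s² − (5/16 + 3/7)·s + 5/16 = 0
which factors as (s − 1)·(3/7·s − 5/16) = 0, giving roots s = 1 and s = (5/16)/(3/7) = 35/48.
Mean offspring μ = 29/112 + 2·3/7 = 125/112 > 1 (supercritical), so q < 1. The extinction probability is the smaller root: q = (5/16)/(3/7) = 35/48.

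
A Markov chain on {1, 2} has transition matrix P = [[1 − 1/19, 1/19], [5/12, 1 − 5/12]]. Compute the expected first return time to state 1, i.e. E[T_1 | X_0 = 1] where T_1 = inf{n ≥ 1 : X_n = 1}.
E[T_1 | X_0 = 1] = 1/π_1 = 107/95

For an irreducible recurrent Markov chain with stationary distribution π, E[T_i | X_0 = i] = 1/π_i (Kac's formula). Here π_1 = (5/12)/(1/19 + 5/12) = (5/12)/(107/228) = 95/107, so E[T_1 | X_0 = 1] = 1/π_1 = (1/19 + 5/12)/(5/12) = (107/228)/(5/12) = 107/95.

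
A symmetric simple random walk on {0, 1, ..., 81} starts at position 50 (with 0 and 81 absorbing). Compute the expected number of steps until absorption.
E[τ | X_0 = 50] = 1550

Let v_k = E[τ | X_0 = k]. Boundary: v_0 = v_81 = 0. Recurrence: v_k = 1 + (v_{k-1} + v_{k+1})/2 for 1 ≤ k ≤ 80. The particular solution to v_k − (v_{k-1} + v_{k+1})/2 = 1 is v_k = −k^2. Adding homogeneous solution A + B k and matching boundaries gives v_k = k (81 − k). Substituting k = 50: v_50 = 50 · 31 = 1550.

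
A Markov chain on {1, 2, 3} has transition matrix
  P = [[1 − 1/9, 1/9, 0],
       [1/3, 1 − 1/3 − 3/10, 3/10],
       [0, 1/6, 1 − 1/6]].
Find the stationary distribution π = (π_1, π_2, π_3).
π = (15/29, 5/29, 9/29)

This is a birth-death chain on three states, which satisfies detailed balance: π_1 · P_{12} = π_2 · P_{21} and π_2 · P_{23} = π_3 · P_{32}.
From π_1 · 1/9 = π_2 · 1/3: π_2/π_1 = (1/9)/(1/3) = 1/3.
From π_2 · 3/10 = π_3 · 1/6: π_3/π_2 = (3/10)/(1/6) = 9/5.
Take π_1 proportional to 1; then unnormalized π = (1, 1/3, 3/5). Normalize by dividing by the sum 29/15:
  π = (15/29, 5/29, 9/29).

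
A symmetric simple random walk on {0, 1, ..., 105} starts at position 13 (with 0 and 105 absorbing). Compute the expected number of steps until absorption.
E[τ | X_0 = 13] = 1196

Let v_k = E[τ | X_0 = k]. Boundary: v_0 = v_105 = 0. Recurrence: v_k = 1 + (v_{k-1} + v_{k+1})/2 for 1 ≤ k ≤ 104. The particular solution to v_k − (v_{k-1} + v_{k+1})/2 = 1 is v_k = −k^2. Adding homogeneous solution A + B k and matching boundaries gives v_k = k (105 − k). Substituting k = 13: v_13 = 13 · 92 = 1196.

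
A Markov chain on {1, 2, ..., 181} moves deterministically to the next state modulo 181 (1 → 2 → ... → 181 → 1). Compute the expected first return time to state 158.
E[T_158 | X_0 = 158] = 181

The chain cycles deterministically, so starting at state 158 it returns in exactly 181 steps. Equivalently, the stationary distribution is uniform π_j = 1/181 for every state j, so by Kac's formula E[T_158] = 1/π_158 = 181.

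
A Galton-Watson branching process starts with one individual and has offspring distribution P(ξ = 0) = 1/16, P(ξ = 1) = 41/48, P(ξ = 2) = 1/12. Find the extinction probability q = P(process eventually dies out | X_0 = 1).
q = 3/4

The pgf is f(s) = 1/16 + 41/48·s + 1/12·s². The extinction probability q is the smallest fixed point of f in [0, 1]. Setting s = f(s):
  1/12·s² + (41/48 − 1)·s + 1/16 = 0
  1/12·s² − (1/16 + 1/12)·s + 1/16 = 0
which factors as (s − 1)·(1/12·s − 1/16) = 0, giving roots s = 1 and s = (1/16)/(1/12) = 3/4.
Mean offspring μ = 41/48 + 2·1/12 = 49/48 > 1 (supercritical), so q < 1. The extinction probability is the smaller root: q = (1/16)/(1/12) = 3/4.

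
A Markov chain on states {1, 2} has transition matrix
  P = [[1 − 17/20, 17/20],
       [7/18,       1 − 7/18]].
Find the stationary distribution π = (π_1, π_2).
π_1 = 70/223, π_2 = 153/223

Solve πP = π with π_1 + π_2 = 1. From πP = π: π_1 · (1 − 17/20) + π_2 · 7/18 = π_1 ⇒ π_2 · 7/18 = π_1 · 17/20 ⇒ π_2/π_1 = (17/20)/(7/18) = 153/70. Together with π_1 + π_2 = 1:
  π_1 = (7/18)/(17/20 + 7/18) = (7/18)/(223/180) = 70/223,
  π_2 = (17/20)/(17/20 + 7/18) = (17/20)/(223/180) = 153/223.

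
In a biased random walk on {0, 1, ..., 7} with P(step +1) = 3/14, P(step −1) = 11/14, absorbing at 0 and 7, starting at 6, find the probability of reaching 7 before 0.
P(hit 7 before 0) = (1 − (11/3)^6) / (1 − (11/3)^7) = 664062/2435623

Let u_k denote P(reach 7 before 0 | start at k). Boundary: u_0 = 0, u_7 = 1. Recurrence: u_k = 3/14·u_{k+1} + 11/14·u_{k-1} for 1 ≤ k ≤ 6. Try u_k = A + B·r^k with r = q/p = (11/14)/(3/14) = 11/3. Substitution satisfies the recurrence; boundary conditions give:
  u_k = (1 − r^k) / (1 − r^N) = (1 − (11/3)^6) / (1 − (11/3)^7) = 664062/2435623.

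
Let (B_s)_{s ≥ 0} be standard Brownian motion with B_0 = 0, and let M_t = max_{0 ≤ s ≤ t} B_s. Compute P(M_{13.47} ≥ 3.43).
P(M_{13.47} ≥ 3.43) = 2·P(B_{13.47} ≥ 3.43) = 2(1 − Φ(3.43/√13.47)) ≈ 0.3500

By the reflection principle for Brownian motion, P(M_t ≥ a) = 2 · P(B_t ≥ a) for a ≥ 0. Since B_t ~ N(0, t), P(B_t ≥ 3.43) = 1 − Φ(3.43/√t) = 1 − Φ(3.43/√13.47) = 1 − Φ(0.9346). So
  P(M_{13.47} ≥ 3.43) = 2(1 − Φ(0.9346)) ≈ 0.3500.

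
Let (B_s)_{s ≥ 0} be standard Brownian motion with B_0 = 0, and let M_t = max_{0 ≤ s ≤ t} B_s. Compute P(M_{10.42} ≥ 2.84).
P(M_{10.42} ≥ 2.84) = 2·P(B_{10.42} ≥ 2.84) = 2(1 − Φ(2.84/√10.42)) ≈ 0.3790

By the reflection principle for Brownian motion, P(M_t ≥ a) = 2 · P(B_t ≥ a) for a ≥ 0. Since B_t ~ N(0, t), P(B_t ≥ 2.84) = 1 − Φ(2.84/√t) = 1 − Φ(2.84/√10.42) = 1 − Φ(0.8798). So
  P(M_{10.42} ≥ 2.84) = 2(1 − Φ(0.8798)) ≈ 0.3790.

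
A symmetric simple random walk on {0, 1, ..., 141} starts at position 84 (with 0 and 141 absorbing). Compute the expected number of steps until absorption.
E[τ | X_0 = 84] = 4788

Let v_k = E[τ | X_0 = k]. Boundary: v_0 = v_141 = 0. Recurrence: v_k = 1 + (v_{k-1} + v_{k+1})/2 for 1 ≤ k ≤ 140. The particular solution to v_k − (v_{k-1} + v_{k+1})/2 = 1 is v_k = −k^2. Adding homogeneous solution A + B k and matching boundaries gives v_k = k (141 − k). Substituting k = 84: v_84 = 84 · 57 = 4788.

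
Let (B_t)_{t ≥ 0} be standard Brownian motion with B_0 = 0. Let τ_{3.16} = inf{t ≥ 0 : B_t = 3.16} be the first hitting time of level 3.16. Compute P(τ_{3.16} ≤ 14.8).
P(τ_{3.16} ≤ 14.8) = 2(1 − Φ(3.16/√14.8)) = 2(1 − Φ(0.8214)) ≈ 0.4114

By the reflection principle for standard BM, P(τ_b ≤ t) = 2 · P(B_t ≥ b). Since B_t ~ N(0, t), P(B_t ≥ 3.16) = 1 − Φ(3.16/√t) = 1 − Φ(3.16/√14.8) = 1 − Φ(0.8214) ≈ 0.20571. Doubling: P(τ_{3.16} ≤ 14.8) ≈ 2 · 0.20571 = 0.41142 ≈ 0.4114.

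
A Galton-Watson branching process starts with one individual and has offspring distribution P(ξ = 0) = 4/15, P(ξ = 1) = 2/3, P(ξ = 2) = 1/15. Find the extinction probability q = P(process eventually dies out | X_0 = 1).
q = 1

Mean offspring μ = 0·4/15 + 1·2/3 + 2·1/15 = 4/5 ≤ 1. For μ ≤ 1 with offspring not concentrated at 1, the Galton-Watson process goes extinct almost surely, so q = 1.
(Algebraic check: The pgf is f(s) = 4/15 + 2/3·s + 1/15·s². The extinction probability q is the smallest fixed point of f in [0, 1]. Setting s = f(s):
  1/15·s² + (2/3 − 1)·s + 4/15 = 0
  1/15·s² − (4/15 + 1/15)·s + 4/15 = 0
which factors as (s − 1)·(1/15·s − 4/15) = 0, giving roots s = 1 and s = (4/15)/(1/15) = 4. Since 4 ≥ 1, the smallest root in [0, 1] is s = 1.)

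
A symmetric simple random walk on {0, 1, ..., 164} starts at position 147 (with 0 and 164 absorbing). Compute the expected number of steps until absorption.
E[τ | X_0 = 147] = 2499

Let v_k = E[τ | X_0 = k]. Boundary: v_0 = v_164 = 0. Recurrence: v_k = 1 + (v_{k-1} + v_{k+1})/2 for 1 ≤ k ≤ 163. The particular solution to v_k − (v_{k-1} + v_{k+1})/2 = 1 is v_k = −k^2. Adding homogeneous solution A + B k and matching boundaries gives v_k = k (164 − k). Substituting k = 147: v_147 = 147 · 17 = 2499.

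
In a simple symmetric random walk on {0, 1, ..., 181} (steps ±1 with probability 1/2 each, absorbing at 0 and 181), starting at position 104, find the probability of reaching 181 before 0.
P(hit 181 before 0) = 104/181

Let u_k = P(hit 181 before 0 | start at k). Then u_0 = 0, u_181 = 1, and u_k = u_{k-1}/2 + u_{k+1}/2 for 1 ≤ k ≤ 180. This harmonic recurrence is solved by u_k = k/181, giving u_104 = 104/181.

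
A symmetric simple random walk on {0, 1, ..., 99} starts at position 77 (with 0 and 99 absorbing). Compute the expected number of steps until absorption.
E[τ | X_0 = 77] = 1694

Let v_k = E[τ | X_0 = k]. Boundary: v_0 = v_99 = 0. Recurrence: v_k = 1 + (v_{k-1} + v_{k+1})/2 for 1 ≤ k ≤ 98. The particular solution to v_k − (v_{k-1} + v_{k+1})/2 = 1 is v_k = −k^2. Adding homogeneous solution A + B k and matching boundaries gives v_k = k (99 − k). Substituting k = 77: v_77 = 77 · 22 = 1694.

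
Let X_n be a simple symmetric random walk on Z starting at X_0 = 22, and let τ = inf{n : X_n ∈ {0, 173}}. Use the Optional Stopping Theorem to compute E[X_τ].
E[X_τ] = 22

X_n is a martingale and τ is a bounded-mean stopping time (indeed τ is finite a.s. with bounded expectation since the walk is in a bounded region). By the OST, E[X_τ] = E[X_0] = 22. Equivalently: E[X_τ] = 173 · P(hit 173 first) + 0 · P(hit 0 first) = 173 · (22/173) = 22.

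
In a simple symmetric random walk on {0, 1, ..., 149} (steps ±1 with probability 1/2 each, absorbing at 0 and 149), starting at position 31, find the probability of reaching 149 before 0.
P(hit 149 before 0) = 31/149

Let u_k = P(hit 149 before 0 | start at k). Then u_0 = 0, u_149 = 1, and u_k = u_{k-1}/2 + u_{k+1}/2 for 1 ≤ k ≤ 148. This harmonic recurrence is solved by u_k = k/149, giving u_31 = 31/149.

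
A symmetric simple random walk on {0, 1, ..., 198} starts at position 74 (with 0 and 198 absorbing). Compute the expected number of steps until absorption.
E[τ | X_0 = 74] = 9176

Let v_k = E[τ | X_0 = k]. Boundary: v_0 = v_198 = 0. Recurrence: v_k = 1 + (v_{k-1} + v_{k+1})/2 for 1 ≤ k ≤ 197. The particular solution to v_k − (v_{k-1} + v_{k+1})/2 = 1 is v_k = −k^2. Adding homogeneous solution A + B k and matching boundaries gives v_k = k (198 − k). Substituting k = 74: v_74 = 74 · 124 = 9176.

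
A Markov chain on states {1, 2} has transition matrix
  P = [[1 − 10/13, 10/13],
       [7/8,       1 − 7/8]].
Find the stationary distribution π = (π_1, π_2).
π_1 = 91/171, π_2 = 80/171

Solve πP = π with π_1 + π_2 = 1. From πP = π: π_1 · (1 − 10/13) + π_2 · 7/8 = π_1 ⇒ π_2 · 7/8 = π_1 · 10/13 ⇒ π_2/π_1 = (10/13)/(7/8) = 80/91. Together with π_1 + π_2 = 1:
  π_1 = (7/8)/(10/13 + 7/8) = (7/8)/(171/104) = 91/171,
  π_2 = (10/13)/(10/13 + 7/8) = (10/13)/(171/104) = 80/171.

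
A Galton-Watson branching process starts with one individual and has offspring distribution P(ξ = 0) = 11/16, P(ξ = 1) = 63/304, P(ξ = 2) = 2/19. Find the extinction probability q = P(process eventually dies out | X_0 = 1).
q = 1

Mean offspring μ = 0·11/16 + 1·63/304 + 2·2/19 = 127/304 ≤ 1. For μ ≤ 1 with offspring not concentrated at 1, the Galton-Watson process goes extinct almost surely, so q = 1.
(Algebraic check: The pgf is f(s) = 11/16 + 63/304·s + 2/19·s². The extinction probability q is the smallest fixed point of f in [0, 1]. Setting s = f(s):
  2/19·s² + (63/304 − 1)·s + 11/16 = 0
  2/19·s² − (11/16 + 2/19)·s + 11/16 = 0
which factors as (s − 1)·(2/19·s − 11/16) = 0, giving roots s = 1 and s = (11/16)/(2/19) = 209/32. Since 209/32 ≥ 1, the smallest root in [0, 1] is s = 1.)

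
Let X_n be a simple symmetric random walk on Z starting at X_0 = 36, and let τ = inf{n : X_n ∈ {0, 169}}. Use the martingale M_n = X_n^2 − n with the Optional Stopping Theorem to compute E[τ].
E[τ] = 4788

M_n = X_n^2 − n is a martingale (since E[X_{n+1}^2 | F_n] = X_n^2 + 1). By OST (τ has finite mean in a bounded region), E[M_τ] = E[M_0] = X_0^2 − 0 = 36^2 = 1296. Also E[M_τ] = E[X_τ^2] − E[τ]. The walk exits at 0 or 169, with P(hit 169 first) = 36/169, so E[X_τ^2] = 169^2 · 36/169 + 0 = 6084. Thus E[τ] = E[X_τ^2] − E[M_τ] = 6084 − 1296 = 4788 = 36(169 − 36) = 4788.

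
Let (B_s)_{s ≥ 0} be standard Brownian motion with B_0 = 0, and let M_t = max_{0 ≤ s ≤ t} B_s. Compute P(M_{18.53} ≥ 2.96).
P(M_{18.53} ≥ 2.96) = 2·P(B_{18.53} ≥ 2.96) = 2(1 − Φ(2.96/√18.53)) ≈ 0.4917

By the reflection principle for Brownian motion, P(M_t ≥ a) = 2 · P(B_t ≥ a) for a ≥ 0. Since B_t ~ N(0, t), P(B_t ≥ 2.96) = 1 − Φ(2.96/√t) = 1 − Φ(2.96/√18.53) = 1 − Φ(0.6876). So
  P(M_{18.53} ≥ 2.96) = 2(1 − Φ(0.6876)) ≈ 0.4917.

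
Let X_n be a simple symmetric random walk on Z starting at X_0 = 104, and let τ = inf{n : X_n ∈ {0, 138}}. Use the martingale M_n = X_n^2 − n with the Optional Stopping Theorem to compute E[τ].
E[τ] = 3536

M_n = X_n^2 − n is a martingale (since E[X_{n+1}^2 | F_n] = X_n^2 + 1). By OST (τ has finite mean in a bounded region), E[M_τ] = E[M_0] = X_0^2 − 0 = 104^2 = 10816. Also E[M_τ] = E[X_τ^2] − E[τ]. The walk exits at 0 or 138, with P(hit 138 first) = 104/138, so E[X_τ^2] = 138^2 · 104/138 + 0 = 14352. Thus E[τ] = E[X_τ^2] − E[M_τ] = 14352 − 10816 = 3536 = 104(138 − 104) = 3536.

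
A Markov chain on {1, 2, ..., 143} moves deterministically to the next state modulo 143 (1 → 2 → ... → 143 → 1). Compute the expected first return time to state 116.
E[T_116 | X_0 = 116] = 143

The chain cycles deterministically, so starting at state 116 it returns in exactly 143 steps. Equivalently, the stationary distribution is uniform π_j = 1/143 for every state j, so by Kac's formula E[T_116] = 1/π_116 = 143.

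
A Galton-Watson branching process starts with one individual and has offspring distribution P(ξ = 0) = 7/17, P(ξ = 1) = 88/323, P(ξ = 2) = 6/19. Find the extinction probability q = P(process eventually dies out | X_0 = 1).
q = 1

Mean offspring μ = 0·7/17 + 1·88/323 + 2·6/19 = 292/323 ≤ 1. For μ ≤ 1 with offspring not concentrated at 1, the Galton-Watson process goes extinct almost surely, so q = 1.
(Algebraic check: The pgf is f(s) = 7/17 + 88/323·s + 6/19·s². The extinction probability q is the smallest fixed point of f in [0, 1]. Setting s = f(s):
  6/19·s² + (88/323 − 1)·s + 7/17 = 0
  6/19·s² − (7/17 + 6/19)·s + 7/17 = 0
which factors as (s − 1)·(6/19·s − 7/17) = 0, giving roots s = 1 and s = (7/17)/(6/19) = 133/102. Since 133/102 ≥ 1, the smallest root in [0, 1] is s = 1.)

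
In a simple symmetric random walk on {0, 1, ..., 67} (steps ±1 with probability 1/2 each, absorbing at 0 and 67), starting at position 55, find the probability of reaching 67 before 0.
P(hit 67 before 0) = 55/67

Let u_k = P(hit 67 before 0 | start at k). Then u_0 = 0, u_67 = 1, and u_k = u_{k-1}/2 + u_{k+1}/2 for 1 ≤ k ≤ 66. This harmonic recurrence is solved by u_k = k/67, giving u_55 = 55/67.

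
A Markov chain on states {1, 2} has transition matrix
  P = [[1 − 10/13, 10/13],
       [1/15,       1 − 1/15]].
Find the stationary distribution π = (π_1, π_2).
π_1 = 13/163, π_2 = 150/163

Solve πP = π with π_1 + π_2 = 1. From πP = π: π_1 · (1 − 10/13) + π_2 · 1/15 = π_1 ⇒ π_2 · 1/15 = π_1 · 10/13 ⇒ π_2/π_1 = (10/13)/(1/15) = 150/13. Together with π_1 + π_2 = 1:
  π_1 = (1/15)/(10/13 + 1/15) = (1/15)/(163/195) = 13/163,
  π_2 = (10/13)/(10/13 + 1/15) = (10/13)/(163/195) = 150/163.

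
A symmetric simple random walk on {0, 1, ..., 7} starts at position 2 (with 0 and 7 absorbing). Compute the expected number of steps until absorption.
E[τ | X_0 = 2] = 10

Let v_k = E[τ | X_0 = k]. Boundary: v_0 = v_7 = 0. Recurrence: v_k = 1 + (v_{k-1} + v_{k+1})/2 for 1 ≤ k ≤ 6. The particular solution to v_k − (v_{k-1} + v_{k+1})/2 = 1 is v_k = −k^2. Adding homogeneous solution A + B k and matching boundaries gives v_k = k (7 − k). Substituting k = 2: v_2 = 2 · 5 = 10.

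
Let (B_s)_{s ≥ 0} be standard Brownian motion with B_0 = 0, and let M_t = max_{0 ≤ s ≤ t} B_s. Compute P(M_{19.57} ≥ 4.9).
P(M_{19.57} ≥ 4.9) = 2·P(B_{19.57} ≥ 4.9) = 2(1 − Φ(4.9/√19.57)) ≈ 0.2680

By the reflection principle for Brownian motion, P(M_t ≥ a) = 2 · P(B_t ≥ a) for a ≥ 0. Since B_t ~ N(0, t), P(B_t ≥ 4.9) = 1 − Φ(4.9/√t) = 1 − Φ(4.9/√19.57) = 1 − Φ(1.1076). So
  P(M_{19.57} ≥ 4.9) = 2(1 − Φ(1.1076)) ≈ 0.2680.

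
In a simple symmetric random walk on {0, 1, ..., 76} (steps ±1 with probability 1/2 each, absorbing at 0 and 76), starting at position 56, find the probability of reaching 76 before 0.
P(hit 76 before 0) = 56/76 = 14/19

Let u_k = P(hit 76 before 0 | start at k). Then u_0 = 0, u_76 = 1, and u_k = u_{k-1}/2 + u_{k+1}/2 for 1 ≤ k ≤ 75. This harmonic recurrence is solved by u_k = k/76, giving u_56 = 56/76 = 14/19.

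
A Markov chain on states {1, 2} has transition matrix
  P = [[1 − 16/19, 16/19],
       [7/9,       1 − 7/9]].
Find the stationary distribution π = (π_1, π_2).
π_1 = 133/277, π_2 = 144/277

Solve πP = π with π_1 + π_2 = 1. From πP = π: π_1 · (1 − 16/19) + π_2 · 7/9 = π_1 ⇒ π_2 · 7/9 = π_1 · 16/19 ⇒ π_2/π_1 = (16/19)/(7/9) = 144/133. Together with π_1 + π_2 = 1:
  π_1 = (7/9)/(16/19 + 7/9) = (7/9)/(277/171) = 133/277,
  π_2 = (16/19)/(16/19 + 7/9) = (16/19)/(277/171) = 144/277.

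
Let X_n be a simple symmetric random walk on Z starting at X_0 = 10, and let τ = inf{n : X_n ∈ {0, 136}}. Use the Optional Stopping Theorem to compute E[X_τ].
E[X_τ] = 10

X_n is a martingale and τ is a bounded-mean stopping time (indeed τ is finite a.s. with bounded expectation since the walk is in a bounded region). By the OST, E[X_τ] = E[X_0] = 10. Equivalently: E[X_τ] = 136 · P(hit 136 first) + 0 · P(hit 0 first) = 136 · (10/136) = 10.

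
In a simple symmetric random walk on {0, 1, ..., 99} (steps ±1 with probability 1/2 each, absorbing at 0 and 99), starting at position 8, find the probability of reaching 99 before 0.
P(hit 99 before 0) = 8/99

Let u_k = P(hit 99 before 0 | start at k). Then u_0 = 0, u_99 = 1, and u_k = u_{k-1}/2 + u_{k+1}/2 for 1 ≤ k ≤ 98. This harmonic recurrence is solved by u_k = k/99, giving u_8 = 8/99.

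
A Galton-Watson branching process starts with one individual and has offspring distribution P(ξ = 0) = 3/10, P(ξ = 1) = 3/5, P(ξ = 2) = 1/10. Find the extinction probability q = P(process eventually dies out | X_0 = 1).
q = 1

Mean offspring μ = 0·3/10 + 1·3/5 + 2·1/10 = 4/5 ≤ 1. For μ ≤ 1 with offspring not concentrated at 1, the Galton-Watson process goes extinct almost surely, so q = 1.
(Algebraic check: The pgf is f(s) = 3/10 + 3/5·s + 1/10·s². The extinction probability q is the smallest fixed point of f in [0, 1]. Setting s = f(s):
  1/10·s² + (3/5 − 1)·s + 3/10 = 0
  1/10·s² − (3/10 + 1/10)·s + 3/10 = 0
which factors as (s − 1)·(1/10·s − 3/10) = 0, giving roots s = 1 and s = (3/10)/(1/10) = 3. Since 3 ≥ 1, the smallest root in [0, 1] is s = 1.)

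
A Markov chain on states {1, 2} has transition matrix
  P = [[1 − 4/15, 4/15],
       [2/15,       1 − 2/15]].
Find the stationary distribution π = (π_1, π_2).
π_1 = 1/3, π_2 = 2/3

Solve πP = π with π_1 + π_2 = 1. From πP = π: π_1 · (1 − 4/15) + π_2 · 2/15 = π_1 ⇒ π_2 · 2/15 = π_1 · 4/15 ⇒ π_2/π_1 = (4/15)/(2/15) = 2. Together with π_1 + π_2 = 1:
  π_1 = (2/15)/(4/15 + 2/15) = (2/15)/(2/5) = 1/3,
  π_2 = (4/15)/(4/15 + 2/15) = (4/15)/(2/5) = 2/3.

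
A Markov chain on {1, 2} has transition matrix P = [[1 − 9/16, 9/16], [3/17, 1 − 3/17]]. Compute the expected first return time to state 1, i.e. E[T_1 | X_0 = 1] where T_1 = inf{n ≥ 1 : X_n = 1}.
E[T_1 | X_0 = 1] = 1/π_1 = 67/16

For an irreducible recurrent Markov chain with stationary distribution π, E[T_i | X_0 = i] = 1/π_i (Kac's formula). Here π_1 = (3/17)/(9/16 + 3/17) = (3/17)/(201/272) = 16/67, so E[T_1 | X_0 = 1] = 1/π_1 = (9/16 + 3/17)/(3/17) = (201/272)/(3/17) = 67/16.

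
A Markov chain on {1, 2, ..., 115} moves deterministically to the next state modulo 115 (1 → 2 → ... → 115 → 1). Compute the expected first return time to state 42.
E[T_42 | X_0 = 42] = 115

The chain cycles deterministically, so starting at state 42 it returns in exactly 115 steps. Equivalently, the stationary distribution is uniform π_j = 1/115 for every state j, so by Kac's formula E[T_42] = 1/π_42 = 115.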